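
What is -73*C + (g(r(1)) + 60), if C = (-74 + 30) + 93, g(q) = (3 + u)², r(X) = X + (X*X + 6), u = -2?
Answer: -3516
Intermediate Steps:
r(X) = 6 + X + X² (r(X) = X + (X² + 6) = X + (6 + X²) = 6 + X + X²)
g(q) = 1 (g(q) = (3 - 2)² = 1² = 1)
C = 49 (C = -44 + 93 = 49)
-73*C + (g(r(1)) + 60) = -73*49 + (1 + 60) = -3577 + 61 = -3516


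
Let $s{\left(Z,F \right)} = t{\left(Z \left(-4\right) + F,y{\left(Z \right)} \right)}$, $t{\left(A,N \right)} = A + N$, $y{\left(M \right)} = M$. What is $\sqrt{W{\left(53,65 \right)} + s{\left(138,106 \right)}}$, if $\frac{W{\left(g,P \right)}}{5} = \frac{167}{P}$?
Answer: $\frac{i \sqrt{49881}}{13} \approx 17.18 i$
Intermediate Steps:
$W{\left(g,P \right)} = \frac{835}{P}$ ($W{\left(g,P \right)} = 5 \frac{167}{P} = \frac{835}{P}$)
$s{\left(Z,F \right)} = F - 3 Z$ ($s{\left(Z,F \right)} = \left(Z \left(-4\right) + F\right) + Z = \left(- 4 Z + F\right) + Z = \left(F - 4 Z\right) + Z = F - 3 Z$)
$\sqrt{W{\left(53,65 \right)} + s{\left(138,106 \right)}} = \sqrt{\frac{835}{65} + \left(106 - 414\right)} = \sqrt{835 \cdot \frac{1}{65} + \left(106 - 414\right)} = \sqrt{\frac{167}{13} - 308} = \sqrt{- \frac{3837}{13}} = \frac{i \sqrt{49881}}{13}$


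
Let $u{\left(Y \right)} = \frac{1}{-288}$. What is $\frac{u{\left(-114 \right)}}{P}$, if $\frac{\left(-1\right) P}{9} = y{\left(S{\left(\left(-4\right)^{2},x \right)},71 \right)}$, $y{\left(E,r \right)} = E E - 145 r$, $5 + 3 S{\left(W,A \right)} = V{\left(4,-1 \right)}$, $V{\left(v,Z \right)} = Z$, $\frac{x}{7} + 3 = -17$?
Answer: $- \frac{1}{26674272} \approx -3.7489 \cdot 10^{-8}$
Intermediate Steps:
$x = -140$ ($x = -21 + 7 \left(-17\right) = -21 - 119 = -140$)
$S{\left(W,A \right)} = -2$ ($S{\left(W,A \right)} = - \frac{5}{3} + \frac{1}{3} \left(-1\right) = - \frac{5}{3} - \frac{1}{3} = -2$)
$y{\left(E,r \right)} = E^{2} - 145 r$
$P = 92619$ ($P = - 9 \left(\left(-2\right)^{2} - 10295\right) = - 9 \left(4 - 10295\right) = \left(-9\right) \left(-10291\right) = 92619$)
$u{\left(Y \right)} = - \frac{1}{288}$
$\frac{u{\left(-114 \right)}}{P} = - \frac{1}{288 \cdot 92619} = \left(- \frac{1}{288}\right) \frac{1}{92619} = - \frac{1}{26674272}$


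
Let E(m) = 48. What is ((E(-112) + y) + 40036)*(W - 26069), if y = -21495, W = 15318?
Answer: -199850339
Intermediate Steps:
((E(-112) + y) + 40036)*(W - 26069) = ((48 - 21495) + 40036)*(15318 - 26069) = (-21447 + 40036)*(-10751) = 18589*(-10751) = -199850339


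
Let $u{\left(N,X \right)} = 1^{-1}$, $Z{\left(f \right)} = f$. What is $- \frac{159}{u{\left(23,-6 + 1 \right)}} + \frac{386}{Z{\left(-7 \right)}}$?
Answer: $- \frac{1499}{7} \approx -214.14$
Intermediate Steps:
$u{\left(N,X \right)} = 1$
$- \frac{159}{u{\left(23,-6 + 1 \right)}} + \frac{386}{Z{\left(-7 \right)}} = - \frac{159}{1} + \frac{386}{-7} = \left(-159\right) 1 + 386 \left(- \frac{1}{7}\right) = -159 - \frac{386}{7} = - \frac{1499}{7}$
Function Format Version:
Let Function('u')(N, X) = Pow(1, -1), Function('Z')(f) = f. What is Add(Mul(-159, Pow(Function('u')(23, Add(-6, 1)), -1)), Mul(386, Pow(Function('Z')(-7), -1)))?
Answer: Rational(-1499, 7) ≈ -214.14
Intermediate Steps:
Function('u')(N, X) = 1
Add(Mul(-159, Pow(Function('u')(23, Add(-6, 1)), -1)), Mul(386, Pow(Function('Z')(-7), -1))) = Add(Mul(-159, Pow(1, -1)), Mul(386, Pow(-7, -1))) = Add(Mul(-159, 1), Mul(386, Rational(-1, 7))) = Add(-159, Rational(-386, 7)) = Rational(-1499, 7)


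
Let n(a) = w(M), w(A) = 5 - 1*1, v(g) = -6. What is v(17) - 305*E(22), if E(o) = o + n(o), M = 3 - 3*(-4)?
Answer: -7936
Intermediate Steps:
M = 15 (M = 3 + 12 = 15)
w(A) = 4 (w(A) = 5 - 1 = 4)
n(a) = 4
E(o) = 4 + o (E(o) = o + 4 = 4 + o)
v(17) - 305*E(22) = -6 - 305*(4 + 22) = -6 - 305*26 = -6 - 7930 = -7936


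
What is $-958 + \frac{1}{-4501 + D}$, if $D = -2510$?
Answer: $- \frac{6716539}{7011} \approx -958.0$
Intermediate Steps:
$-958 + \frac{1}{-4501 + D} = -958 + \frac{1}{-4501 - 2510} = -958 + \frac{1}{-7011} = -958 - \frac{1}{7011} = - \frac{6716539}{7011}$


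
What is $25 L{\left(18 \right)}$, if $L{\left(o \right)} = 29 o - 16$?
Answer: $12650$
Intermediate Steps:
$L{\left(o \right)} = -16 + 29 o$
$25 L{\left(18 \right)} = 25 \left(-16 + 29 \cdot 18\right) = 25 \left(-16 + 522\right) = 25 \cdot 506 = 12650$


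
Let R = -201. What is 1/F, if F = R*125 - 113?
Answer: -1/25238 ≈ -3.9623e-5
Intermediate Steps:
F = -25238 (F = -201*125 - 113 = -25125 - 113 = -25238)
1/F = 1/(-25238) = -1/25238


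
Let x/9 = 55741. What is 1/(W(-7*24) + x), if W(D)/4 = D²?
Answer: 1/614565 ≈ 1.6272e-6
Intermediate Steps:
x = 501669 (x = 9*55741 = 501669)
W(D) = 4*D²
1/(W(-7*24) + x) = 1/(4*(-7*24)² + 501669) = 1/(4*(-168)² + 501669) = 1/(4*28224 + 501669) = 1/(112896 + 501669) = 1/614565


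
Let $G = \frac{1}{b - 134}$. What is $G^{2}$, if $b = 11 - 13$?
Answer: $\frac{1}{18496} \approx 5.4066 \cdot 10^{-5}$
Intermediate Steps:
$b = -2$ ($b = 11 - 13 = -2$)
$G = - \frac{1}{136}$ ($G = \frac{1}{-2 - 134} = \frac{1}{-136} = - \frac{1}{136} \approx -0.0073529$)
$G^{2} = \left(- \frac{1}{136}\right)^{2} = \frac{1}{18496}$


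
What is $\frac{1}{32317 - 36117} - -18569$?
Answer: $\frac{70562199}{3800} \approx 18569.0$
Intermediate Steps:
$\frac{1}{32317 - 36117} - -18569 = \frac{1}{-3800} + 18569 = - \frac{1}{3800} + 18569 = \frac{70562199}{3800}$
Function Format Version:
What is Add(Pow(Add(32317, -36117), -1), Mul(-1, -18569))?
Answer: Rational(70562199, 3800) ≈ 18569.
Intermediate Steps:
Add(Pow(Add(32317, -36117), -1), Mul(-1, -18569)) = Add(Pow(-3800, -1), 18569) = Add(Rational(-1, 3800), 18569) = Rational(70562199, 3800)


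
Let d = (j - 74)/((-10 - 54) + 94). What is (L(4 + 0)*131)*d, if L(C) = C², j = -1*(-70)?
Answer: -4192/15 ≈ -279.47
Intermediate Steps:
j = 70
d = -2/15 (d = (70 - 74)/((-10 - 54) + 94) = -4/(-64 + 94) = -4/30 = -4*1/30 = -2/15 ≈ -0.13333)
(L(4 + 0)*131)*d = ((4 + 0)²*131)*(-2/15) = (4²*131)*(-2/15) = (16*131)*(-2/15) = 2096*(-2/15) = -4192/15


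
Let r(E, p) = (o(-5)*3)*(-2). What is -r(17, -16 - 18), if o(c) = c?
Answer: -30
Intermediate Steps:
r(E, p) = 30 (r(E, p) = -5*3*(-2) = -15*(-2) = 30)
-r(17, -16 - 18) = -1*30 = -30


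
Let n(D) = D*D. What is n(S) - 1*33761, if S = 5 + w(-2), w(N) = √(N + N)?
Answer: -33740 + 20*I ≈ -33740.0 + 20.0*I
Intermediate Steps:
w(N) = √2*√N (w(N) = √(2*N) = √2*√N)
S = 5 + 2*I (S = 5 + √2*√(-2) = 5 + √2*(I*√2) = 5 + 2*I ≈ 5.0 + 2.0*I)
n(D) = D²
n(S) - 1*33761 = (5 + 2*I)² - 1*33761 = (5 + 2*I)² - 33761 = -33761 + (5 + 2*I)²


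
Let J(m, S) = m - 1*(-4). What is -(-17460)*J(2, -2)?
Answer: 104760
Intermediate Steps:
J(m, S) = 4 + m (J(m, S) = m + 4 = 4 + m)
-(-17460)*J(2, -2) = -(-17460)*(4 + 2) = -(-17460)*6 = -5820*(-18) = 104760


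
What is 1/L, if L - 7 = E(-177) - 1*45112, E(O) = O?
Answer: -1/45282 ≈ -2.2084e-5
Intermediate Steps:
L = -45282 (L = 7 + (-177 - 1*45112) = 7 + (-177 - 45112) = 7 - 45289 = -45282)
1/L = 1/(-45282) = -1/45282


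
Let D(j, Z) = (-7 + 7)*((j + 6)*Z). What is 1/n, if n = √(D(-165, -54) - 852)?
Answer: -I*√213/426 ≈ -0.034259*I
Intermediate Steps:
D(j, Z) = 0 (D(j, Z) = 0*((6 + j)*Z) = 0*(Z*(6 + j)) = 0)
n = 2*I*√213 (n = √(0 - 852) = √(-852) = 2*I*√213 ≈ 29.189*I)
1/n = 1/(2*I*√213) = -I*√213/426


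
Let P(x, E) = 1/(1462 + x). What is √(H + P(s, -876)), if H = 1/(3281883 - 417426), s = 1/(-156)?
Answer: √32453263321785211029/217766524149 ≈ 0.026160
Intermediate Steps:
s = -1/156 ≈ -0.0064103
H = 1/2864457 ≈ 3.4911e-7
√(H + P(s, -876)) = √(1/2864457 + 1/(1462 - 1/156)) = √(1/2864457 + 1/(228071/156)) = √(1/2864457 + 156/228071) = √(447083363/653299572447) = √32453263321785211029/217766524149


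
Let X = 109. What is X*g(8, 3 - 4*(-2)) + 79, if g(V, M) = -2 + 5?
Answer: 406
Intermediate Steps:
g(V, M) = 3
X*g(8, 3 - 4*(-2)) + 79 = 109*3 + 79 = 327 + 79 = 406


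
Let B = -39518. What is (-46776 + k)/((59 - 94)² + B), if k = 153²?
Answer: 23367/38293 ≈ 0.61022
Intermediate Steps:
k = 23409
(-46776 + k)/((59 - 94)² + B) = (-46776 + 23409)/((59 - 94)² - 39518) = -23367/((-35)² - 39518) = -23367/(1225 - 39518) = -23367/(-38293) = -23367*(-1/38293) = 23367/38293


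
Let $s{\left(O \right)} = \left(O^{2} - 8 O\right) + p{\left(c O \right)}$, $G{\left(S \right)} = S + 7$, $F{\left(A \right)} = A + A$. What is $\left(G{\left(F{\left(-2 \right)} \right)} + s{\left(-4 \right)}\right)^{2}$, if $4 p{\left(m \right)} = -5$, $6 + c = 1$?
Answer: $\frac{39601}{16} \approx 2475.1$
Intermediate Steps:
$c = -5$ ($c = -6 + 1 = -5$)
$p{\left(m \right)} = - \frac{5}{4}$ ($p{\left(m \right)} = \frac{1}{4} \left(-5\right) = - \frac{5}{4}$)
$F{\left(A \right)} = 2 A$
$G{\left(S \right)} = 7 + S$
$s{\left(O \right)} = - \frac{5}{4} + O^{2} - 8 O$ ($s{\left(O \right)} = \left(O^{2} - 8 O\right) - \frac{5}{4} = - \frac{5}{4} + O^{2} - 8 O$)
$\left(G{\left(F{\left(-2 \right)} \right)} + s{\left(-4 \right)}\right)^{2} = \left(\left(7 + 2 \left(-2\right)\right) - \left(- \frac{123}{4} - 16\right)\right)^{2} = \left(\left(7 - 4\right) + \left(- \frac{5}{4} + 16 + 32\right)\right)^{2} = \left(3 + \frac{187}{4}\right)^{2} = \left(\frac{199}{4}\right)^{2} = \frac{39601}{16}$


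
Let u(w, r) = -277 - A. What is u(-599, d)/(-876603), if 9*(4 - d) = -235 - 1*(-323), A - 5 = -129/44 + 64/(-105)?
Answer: 1286479/4049905860 ≈ 0.00031766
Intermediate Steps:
A = 6739/4620 (A = 5 + (-129/44 + 64/(-105)) = 5 + (-129*1/44 + 64*(-1/105)) = 5 + (-129/44 - 64/105) = 5 - 16361/4620 = 6739/4620 ≈ 1.4587)
d = -52/9 (d = 4 - (-235 - 1*(-323))/9 = 4 - (-235 + 323)/9 = 4 - 1/9*88 = 4 - 88/9 = -52/9 ≈ -5.7778)
u(w, r) = -1286479/4620 (u(w, r) = -277 - 1*6739/4620 = -277 - 6739/4620 = -1286479/4620)
u(-599, d)/(-876603) = -1286479/4620/(-876603) = -1286479/4620*(-1/876603) = 1286479/4049905860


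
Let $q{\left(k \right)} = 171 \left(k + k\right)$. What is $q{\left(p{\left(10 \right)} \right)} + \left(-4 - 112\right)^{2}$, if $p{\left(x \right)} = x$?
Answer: $16876$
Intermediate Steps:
$q{\left(k \right)} = 342 k$ ($q{\left(k \right)} = 171 \cdot 2 k = 342 k$)
$q{\left(p{\left(10 \right)} \right)} + \left(-4 - 112\right)^{2} = 342 \cdot 10 + \left(-4 - 112\right)^{2} = 3420 + \left(-116\right)^{2} = 3420 + 13456 = 16876$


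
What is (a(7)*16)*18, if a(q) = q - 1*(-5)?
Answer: 3456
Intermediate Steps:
a(q) = 5 + q (a(q) = q + 5 = 5 + q)
(a(7)*16)*18 = ((5 + 7)*16)*18 = (12*16)*18 = 192*18 = 3456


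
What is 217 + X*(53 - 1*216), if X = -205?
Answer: 33632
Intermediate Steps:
217 + X*(53 - 1*216) = 217 - 205*(53 - 1*216) = 217 - 205*(53 - 216) = 217 - 205*(-163) = 217 + 33415 = 33632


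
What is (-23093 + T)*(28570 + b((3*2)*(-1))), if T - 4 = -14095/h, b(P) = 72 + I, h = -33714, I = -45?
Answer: -22260146473247/33714 ≈ -6.6026e+8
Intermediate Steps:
b(P) = 27 (b(P) = 72 - 45 = 27)
T = 148951/33714 (T = 4 - 14095/(-33714) = 4 - 14095*(-1/33714) = 4 + 14095/33714 = 148951/33714 ≈ 4.4181)
(-23093 + T)*(28570 + b((3*2)*(-1))) = (-23093 + 148951/33714)*(28570 + 27) = -778408451/33714*28597 = -22260146473247/33714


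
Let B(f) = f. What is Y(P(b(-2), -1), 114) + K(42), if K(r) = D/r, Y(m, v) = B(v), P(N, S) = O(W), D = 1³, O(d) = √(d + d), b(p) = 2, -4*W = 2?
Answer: 4789/42 ≈ 114.02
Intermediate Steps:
W = -½ (W = -¼*2 = -½ ≈ -0.50000)
O(d) = √2*√d (O(d) = √(2*d) = √2*√d)
D = 1
P(N, S) = I (P(N, S) = √2*√(-½) = √2*(I*√2/2) = I)
Y(m, v) = v
K(r) = 1/r
Y(P(b(-2), -1), 114) + K(42) = 114 + 1/42 = 4789/42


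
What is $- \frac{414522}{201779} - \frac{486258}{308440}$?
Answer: $- \frac{112985909331}{31118357380} \approx -3.6308$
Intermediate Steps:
$- \frac{414522}{201779} - \frac{486258}{308440} = \left(-414522\right) \frac{1}{201779} - \frac{243129}{154220} = - \frac{414522}{201779} - \frac{243129}{154220} = - \frac{112985909331}{31118357380}$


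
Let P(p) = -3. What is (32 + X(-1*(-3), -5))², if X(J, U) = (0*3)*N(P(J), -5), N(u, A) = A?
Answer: 1024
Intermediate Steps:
X(J, U) = 0 (X(J, U) = (0*3)*(-5) = 0*(-5) = 0)
(32 + X(-1*(-3), -5))² = (32 + 0)² = 32² = 1024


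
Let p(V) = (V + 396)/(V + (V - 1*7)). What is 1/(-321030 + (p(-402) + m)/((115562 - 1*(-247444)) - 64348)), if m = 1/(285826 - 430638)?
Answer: -35075151722056/11260175957330769619 ≈ -3.1150e-6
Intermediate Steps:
m = -1/144812 (m = 1/(-144812) = -1/144812 ≈ -6.9055e-6)
p(V) = (396 + V)/(-7 + 2*V) (p(V) = (396 + V)/(V + (V - 7)) = (396 + V)/(V + (-7 + V)) = (396 + V)/(-7 + 2*V))
1/(-321030 + (p(-402) + m)/((115562 - 1*(-247444)) - 64348)) = 1/(-321030 + ((396 - 402)/(-7 + 2*(-402)) - 1/144812)/((115562 - 1*(-247444)) - 64348)) = 1/(-321030 + (-6/(-7 - 804) - 1/144812)/((115562 + 247444) - 64348)) = 1/(-321030 + (-6/(-811) - 1/144812)/(363006 - 64348)) = 1/(-321030 + (-1/811*(-6) - 1/144812)/298658) = 1/(-321030 + (6/811 - 1/144812)*(1/298658)) = 1/(-321030 + (868061/117442532)*(1/298658)) = 1/(-321030 + 868061/35075151722056) = 1/(-11260175957330769619/35075151722056) = -35075151722056/11260175957330769619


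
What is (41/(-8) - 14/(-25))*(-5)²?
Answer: -913/8 ≈ -114.13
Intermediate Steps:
(41/(-8) - 14/(-25))*(-5)² = (41*(-⅛) - 14*(-1/25))*25 = (-41/8 + 14/25)*25 = -913/200*25 = -913/8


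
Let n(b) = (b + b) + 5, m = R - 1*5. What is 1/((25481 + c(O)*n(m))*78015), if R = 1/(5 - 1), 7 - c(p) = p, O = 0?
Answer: 2/3970885485 ≈ 5.0367e-10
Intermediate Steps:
c(p) = 7 - p
R = ¼ (R = 1/4 = ¼ ≈ 0.25000)
m = -19/4 (m = ¼ - 1*5 = ¼ - 5 = -19/4 ≈ -4.7500)
n(b) = 5 + 2*b (n(b) = 2*b + 5 = 5 + 2*b)
1/((25481 + c(O)*n(m))*78015) = 1/((25481 + (7 - 1*0)*(5 + 2*(-19/4)))*78015) = (1/78015)/(25481 + (7 + 0)*(5 - 19/2)) = (1/78015)/(25481 + 7*(-9/2)) = (1/78015)/(25481 - 63/2) = (1/78015)/(50899/2) = (2/50899)*(1/78015) = 2/3970885485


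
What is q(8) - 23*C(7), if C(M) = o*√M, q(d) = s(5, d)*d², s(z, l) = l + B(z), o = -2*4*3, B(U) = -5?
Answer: 192 + 552*√7 ≈ 1652.5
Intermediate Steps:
o = -24 (o = -8*3 = -24)
s(z, l) = -5 + l (s(z, l) = l - 5 = -5 + l)
q(d) = d²*(-5 + d) (q(d) = (-5 + d)*d² = d²*(-5 + d))
C(M) = -24*√M
q(8) - 23*C(7) = 8²*(-5 + 8) - (-552)*√7 = 64*3 + 552*√7 = 192 + 552*√7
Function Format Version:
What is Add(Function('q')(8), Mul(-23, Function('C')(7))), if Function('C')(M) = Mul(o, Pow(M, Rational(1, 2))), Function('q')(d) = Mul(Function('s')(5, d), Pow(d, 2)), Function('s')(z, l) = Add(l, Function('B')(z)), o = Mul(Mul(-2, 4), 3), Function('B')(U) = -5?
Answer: Add(192, Mul(552, Pow(7, Rational(1, 2)))) ≈ 1652.5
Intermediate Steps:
o = -24 (o = Mul(-8, 3) = -24)
Function('s')(z, l) = Add(-5, l) (Function('s')(z, l) = Add(l, -5) = Add(-5, l))
Function('q')(d) = Mul(Pow(d, 2), Add(-5, d)) (Function('q')(d) = Mul(Add(-5, d), Pow(d, 2)) = Mul(Pow(d, 2), Add(-5, d)))
Function('C')(M) = Mul(-24, Pow(M, Rational(1, 2)))
Add(Function('q')(8), Mul(-23, Function('C')(7))) = Add(Mul(Pow(8, 2), Add(-5, 8)), Mul(-23, Mul(-24, Pow(7, Rational(1, 2))))) = Add(Mul(64, 3), Mul(552, Pow(7, Rational(1, 2)))) = Add(192, Mul(552, Pow(7, Rational(1, 2))))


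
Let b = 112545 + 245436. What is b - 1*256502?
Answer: 101479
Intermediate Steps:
b = 357981
b - 1*256502 = 357981 - 1*256502 = 357981 - 256502 = 101479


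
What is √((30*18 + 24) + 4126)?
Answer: √4690 ≈ 68.484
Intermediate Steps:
√((30*18 + 24) + 4126) = √((540 + 24) + 4126) = √(564 + 4126) = √4690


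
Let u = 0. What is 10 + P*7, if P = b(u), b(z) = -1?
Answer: 3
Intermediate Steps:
P = -1
10 + P*7 = 10 - 1*7 = 10 - 7 = 3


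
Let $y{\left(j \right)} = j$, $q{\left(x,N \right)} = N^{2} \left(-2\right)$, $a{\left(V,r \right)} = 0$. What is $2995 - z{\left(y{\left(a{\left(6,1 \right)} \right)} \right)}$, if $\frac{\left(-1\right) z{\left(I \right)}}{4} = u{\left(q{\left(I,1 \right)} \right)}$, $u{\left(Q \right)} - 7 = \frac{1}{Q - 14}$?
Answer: $\frac{12091}{4} \approx 3022.8$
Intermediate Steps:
$q{\left(x,N \right)} = - 2 N^{2}$
$u{\left(Q \right)} = 7 + \frac{1}{-14 + Q}$ ($u{\left(Q \right)} = 7 + \frac{1}{Q - 14} = 7 + \frac{1}{-14 + Q}$)
$z{\left(I \right)} = - \frac{111}{4}$ ($z{\left(I \right)} = - 4 \frac{-97 + 7 \left(- 2 \cdot 1^{2}\right)}{-14 - 2 \cdot 1^{2}} = - 4 \frac{-97 + 7 \left(\left(-2\right) 1\right)}{-14 - 2} = - 4 \frac{-97 + 7 \left(-2\right)}{-14 - 2} = - 4 \frac{-97 - 14}{-16} = - 4 \left(\left(- \frac{1}{16}\right) \left(-111\right)\right) = \left(-4\right) \frac{111}{16} = - \frac{111}{4}$)
$2995 - z{\left(y{\left(a{\left(6,1 \right)} \right)} \right)} = 2995 - - \frac{111}{4} = 2995 + \frac{111}{4} = \frac{12091}{4}$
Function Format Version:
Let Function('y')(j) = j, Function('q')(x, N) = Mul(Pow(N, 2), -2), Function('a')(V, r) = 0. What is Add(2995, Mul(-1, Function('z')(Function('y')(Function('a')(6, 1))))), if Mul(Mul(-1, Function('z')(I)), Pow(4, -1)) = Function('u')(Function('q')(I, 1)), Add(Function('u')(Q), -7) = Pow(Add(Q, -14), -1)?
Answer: Rational(12091, 4) ≈ 3022.8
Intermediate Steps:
Function('q')(x, N) = Mul(-2, Pow(N, 2))
Function('u')(Q) = Add(7, Pow(Add(-14, Q), -1)) (Function('u')(Q) = Add(7, Pow(Add(Q, -14), -1)) = Add(7, Pow(Add(-14, Q), -1)))
Function('z')(I) = Rational(-111, 4) (Function('z')(I) = Mul(-4, Mul(Pow(Add(-14, Mul(-2, Pow(1, 2))), -1), Add(-97, Mul(7, Mul(-2, Pow(1, 2)))))) = Mul(-4, Mul(Pow(Add(-14, Mul(-2, 1)), -1), Add(-97, Mul(7, Mul(-2, 1))))) = Mul(-4, Mul(Pow(Add(-14, -2), -1), Add(-97, Mul(7, -2)))) = Mul(-4, Mul(Pow(-16, -1), Add(-97, -14))) = Mul(-4, Mul(Rational(-1, 16), -111)) = Mul(-4, Rational(111, 16)) = Rational(-111, 4))
Add(2995, Mul(-1, Function('z')(Function('y')(Function('a')(6, 1))))) = Add(2995, Mul(-1, Rational(-111, 4))) = Add(2995, Rational(111, 4)) = Rational(12091, 4)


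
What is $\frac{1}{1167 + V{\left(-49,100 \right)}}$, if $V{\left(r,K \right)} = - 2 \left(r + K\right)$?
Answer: $\frac{1}{1065} \approx 0.00093897$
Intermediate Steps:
$V{\left(r,K \right)} = - 2 K - 2 r$ ($V{\left(r,K \right)} = - 2 \left(K + r\right) = - 2 K - 2 r$)
$\frac{1}{1167 + V{\left(-49,100 \right)}} = \frac{1}{1167 - 102} = \frac{1}{1065}$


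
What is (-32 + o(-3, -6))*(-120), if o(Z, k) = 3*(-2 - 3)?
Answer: 5640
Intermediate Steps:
o(Z, k) = -15 (o(Z, k) = 3*(-5) = -15)
(-32 + o(-3, -6))*(-120) = (-32 - 15)*(-120) = -47*(-120) = 5640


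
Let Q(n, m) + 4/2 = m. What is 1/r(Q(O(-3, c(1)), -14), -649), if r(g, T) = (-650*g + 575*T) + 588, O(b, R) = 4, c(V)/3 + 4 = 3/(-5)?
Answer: -1/362187 ≈ -2.7610e-6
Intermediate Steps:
c(V) = -69/5 (c(V) = -12 + 3*(3/(-5)) = -12 + 3*(3*(-1/5)) = -12 + 3*(-3/5) = -12 - 9/5 = -69/5)
Q(n, m) = -2 + m
r(g, T) = 588 - 650*g + 575*T
1/r(Q(O(-3, c(1)), -14), -649) = 1/(588 - 650*(-2 - 14) + 575*(-649)) = 1/(588 - 650*(-16) - 373175) = 1/(588 + 10400 - 373175) = 1/(-362187) = -1/362187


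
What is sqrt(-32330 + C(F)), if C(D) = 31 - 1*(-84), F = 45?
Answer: I*sqrt(32215) ≈ 179.49*I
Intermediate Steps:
C(D) = 115 (C(D) = 31 + 84 = 115)
sqrt(-32330 + C(F)) = sqrt(-32330 + 115) = sqrt(-32215) = I*sqrt(32215)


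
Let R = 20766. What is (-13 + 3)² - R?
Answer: -20666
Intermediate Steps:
(-13 + 3)² - R = (-13 + 3)² - 1*20766 = (-10)² - 20766 = 100 - 20766 = -20666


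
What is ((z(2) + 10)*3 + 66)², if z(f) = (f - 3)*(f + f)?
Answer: 7056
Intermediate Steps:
z(f) = 2*f*(-3 + f) (z(f) = (-3 + f)*(2*f) = 2*f*(-3 + f))
((z(2) + 10)*3 + 66)² = ((2*2*(-3 + 2) + 10)*3 + 66)² = ((2*2*(-1) + 10)*3 + 66)² = ((-4 + 10)*3 + 66)² = (6*3 + 66)² = (18 + 66)² = 84² = 7056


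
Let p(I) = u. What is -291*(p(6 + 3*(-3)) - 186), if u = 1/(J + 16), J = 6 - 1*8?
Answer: 757473/14 ≈ 54105.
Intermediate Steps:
J = -2 (J = 6 - 8 = -2)
u = 1/14 (u = 1/(-2 + 16) = 1/14 ≈ 0.071429)
p(I) = 1/14
-291*(p(6 + 3*(-3)) - 186) = -291*(1/14 - 186) = -291*(-2603/14) = 757473/14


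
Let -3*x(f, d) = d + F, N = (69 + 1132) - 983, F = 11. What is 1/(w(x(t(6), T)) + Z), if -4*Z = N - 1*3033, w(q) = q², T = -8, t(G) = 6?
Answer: 4/2819 ≈ 0.0014189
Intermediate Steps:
N = 218 (N = 1201 - 983 = 218)
x(f, d) = -11/3 - d/3 (x(f, d) = -(d + 11)/3 = -(11 + d)/3 = -11/3 - d/3)
Z = 2815/4 (Z = -(218 - 1*3033)/4 = -(218 - 3033)/4 = -¼*(-2815) = 2815/4 ≈ 703.75)
1/(w(x(t(6), T)) + Z) = 1/((-11/3 - ⅓*(-8))² + 2815/4) = 1/((-11/3 + 8/3)² + 2815/4) = 1/((-1)² + 2815/4) = 1/(1 + 2815/4) = 1/(2819/4) = 4/2819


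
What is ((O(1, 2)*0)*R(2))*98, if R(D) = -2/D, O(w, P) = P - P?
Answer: 0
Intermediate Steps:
O(w, P) = 0
((O(1, 2)*0)*R(2))*98 = ((0*0)*(-2/2))*98 = (0*(-2*½))*98 = (0*(-1))*98 = 0*98 = 0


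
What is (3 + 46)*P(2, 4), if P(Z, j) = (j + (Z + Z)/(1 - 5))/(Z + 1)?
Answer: 49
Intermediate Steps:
P(Z, j) = (j - Z/2)/(1 + Z) (P(Z, j) = (j + (2*Z)/(-4))/(1 + Z) = (j + (2*Z)*(-1/4))/(1 + Z) = (j - Z/2)/(1 + Z))
(3 + 46)*P(2, 4) = (3 + 46)*((4 - 1/2*2)/(1 + 2)) = 49*((4 - 1)/3) = 49*((1/3)*3) = 49*1 = 49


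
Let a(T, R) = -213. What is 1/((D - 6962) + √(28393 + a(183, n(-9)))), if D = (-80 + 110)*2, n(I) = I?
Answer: -3451/23804712 - √7045/23804712 ≈ -0.00014850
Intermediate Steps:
D = 60 (D = 30*2 = 60)
1/((D - 6962) + √(28393 + a(183, n(-9)))) = 1/((60 - 6962) + √(28393 - 213)) = 1/(-6902 + √28180) = 1/(-6902 + 2*√7045)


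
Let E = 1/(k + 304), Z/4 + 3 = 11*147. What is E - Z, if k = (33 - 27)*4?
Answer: -2117567/328 ≈ -6456.0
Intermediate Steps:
k = 24 (k = 6*4 = 24)
Z = 6456 (Z = -12 + 4*(11*147) = -12 + 4*1617 = -12 + 6468 = 6456)
E = 1/328 (E = 1/(24 + 304) = 1/328 ≈ 0.0030488)
E - Z = 1/328 - 1*6456 = 1/328 - 6456 = -2117567/328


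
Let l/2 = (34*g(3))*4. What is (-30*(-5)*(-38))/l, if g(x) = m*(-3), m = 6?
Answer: 475/408 ≈ 1.1642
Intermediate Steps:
g(x) = -18 (g(x) = 6*(-3) = -18)
l = -4896 (l = 2*((34*(-18))*4) = 2*(-612*4) = 2*(-2448) = -4896)
(-30*(-5)*(-38))/l = (-30*(-5)*(-38))/(-4896) = (150*(-38))*(-1/4896) = -5700*(-1/4896) = 475/408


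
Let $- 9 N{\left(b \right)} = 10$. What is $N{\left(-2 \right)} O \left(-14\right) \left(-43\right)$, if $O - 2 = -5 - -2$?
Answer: $\frac{6020}{9} \approx 668.89$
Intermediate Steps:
$O = -1$ ($O = 2 - 3 = -1$)
$N{\left(b \right)} = - \frac{10}{9}$ ($N{\left(b \right)} = \left(- \frac{1}{9}\right) 10 = - \frac{10}{9}$)
$N{\left(-2 \right)} O \left(-14\right) \left(-43\right) = - \frac{10 \left(\left(-1\right) \left(-14\right)\right)}{9} \left(-43\right) = \left(- \frac{10}{9}\right) 14 \left(-43\right) = \left(- \frac{140}{9}\right) \left(-43\right) = \frac{6020}{9}$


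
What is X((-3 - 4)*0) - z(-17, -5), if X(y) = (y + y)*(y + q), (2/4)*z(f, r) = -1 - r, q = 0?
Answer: -8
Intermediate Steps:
z(f, r) = -2 - 2*r (z(f, r) = 2*(-1 - r) = -2 - 2*r)
X(y) = 2*y² (X(y) = (y + y)*(y + 0) = (2*y)*y = 2*y²)
X((-3 - 4)*0) - z(-17, -5) = 2*((-3 - 4)*0)² - (-2 - 2*(-5)) = 2*(-7*0)² - (-2 + 10) = 2*0² - 1*8 = 2*0 - 8 = 0 - 8 = -8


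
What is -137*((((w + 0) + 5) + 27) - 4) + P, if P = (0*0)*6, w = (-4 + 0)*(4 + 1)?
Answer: -1096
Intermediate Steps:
w = -20 (w = -4*5 = -20)
P = 0 (P = 0*6 = 0)
-137*((((w + 0) + 5) + 27) - 4) + P = -137*((((-20 + 0) + 5) + 27) - 4) + 0 = -137*(((-20 + 5) + 27) - 4) + 0 = -137*((-15 + 27) - 4) + 0 = -137*(12 - 4) + 0 = -137*8 + 0 = -1096 + 0 = -1096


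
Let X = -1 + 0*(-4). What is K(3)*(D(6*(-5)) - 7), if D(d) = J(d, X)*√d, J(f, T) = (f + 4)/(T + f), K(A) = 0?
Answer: 0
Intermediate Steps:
X = -1 (X = -1 + 0 = -1)
J(f, T) = (4 + f)/(T + f)
D(d) = √d*(4 + d)/(-1 + d) (D(d) = ((4 + d)/(-1 + d))*√d = √d*(4 + d)/(-1 + d))
K(3)*(D(6*(-5)) - 7) = 0*(√(6*(-5))*(4 + 6*(-5))/(-1 + 6*(-5)) - 7) = 0*(√(-30)*(4 - 30)/(-1 - 30) - 7) = 0*((I*√30)*(-26)/(-31) - 7) = 0*((I*√30)*(-1/31)*(-26) - 7) = 0*(26*I*√30/31 - 7) = 0*(-7 + 26*I*√30/31) = 0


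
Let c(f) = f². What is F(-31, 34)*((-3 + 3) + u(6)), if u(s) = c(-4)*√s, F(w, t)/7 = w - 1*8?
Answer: -4368*√6 ≈ -10699.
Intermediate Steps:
F(w, t) = -56 + 7*w (F(w, t) = 7*(w - 1*8) = 7*(w - 8) = 7*(-8 + w) = -56 + 7*w)
u(s) = 16*√s (u(s) = (-4)²*√s = 16*√s)
F(-31, 34)*((-3 + 3) + u(6)) = (-56 + 7*(-31))*((-3 + 3) + 16*√6) = (-56 - 217)*(0 + 16*√6) = -4368*√6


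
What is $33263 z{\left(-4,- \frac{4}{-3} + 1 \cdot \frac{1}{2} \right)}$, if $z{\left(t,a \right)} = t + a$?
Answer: $- \frac{432419}{6} \approx -72070.0$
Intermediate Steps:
$z{\left(t,a \right)} = a + t$
$33263 z{\left(-4,- \frac{4}{-3} + 1 \cdot \frac{1}{2} \right)} = 33263 \left(\left(- \frac{4}{-3} + 1 \cdot \frac{1}{2}\right) - 4\right) = 33263 \left(\left(\left(-4\right) \left(- \frac{1}{3}\right) + 1 \cdot \frac{1}{2}\right) - 4\right) = 33263 \left(\left(\frac{4}{3} + \frac{1}{2}\right) - 4\right) = 33263 \left(\frac{11}{6} - 4\right) = 33263 \left(- \frac{13}{6}\right) = - \frac{432419}{6}$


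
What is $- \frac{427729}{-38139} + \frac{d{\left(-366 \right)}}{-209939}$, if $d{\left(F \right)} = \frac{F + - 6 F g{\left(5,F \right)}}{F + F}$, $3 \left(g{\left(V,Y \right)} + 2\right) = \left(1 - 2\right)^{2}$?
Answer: $\frac{179593577533}{16013727042} \approx 11.215$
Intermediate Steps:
$g{\left(V,Y \right)} = - \frac{5}{3}$ ($g{\left(V,Y \right)} = -2 + \frac{\left(1 - 2\right)^{2}}{3} = -2 + \frac{\left(-1\right)^{2}}{3} = -2 + \frac{1}{3} \cdot 1 = -2 + \frac{1}{3} = - \frac{5}{3}$)
$d{\left(F \right)} = \frac{11}{2}$ ($d{\left(F \right)} = \frac{F + - 6 F \left(- \frac{5}{3}\right)}{F + F} = \frac{F + 10 F}{2 F} = 11 F \frac{1}{2 F} = \frac{11}{2}$)
$- \frac{427729}{-38139} + \frac{d{\left(-366 \right)}}{-209939} = - \frac{427729}{-38139} + \frac{11}{2 \left(-209939\right)} = \left(-427729\right) \left(- \frac{1}{38139}\right) + \frac{11}{2} \left(- \frac{1}{209939}\right) = \frac{427729}{38139} - \frac{11}{419878} = \frac{179593577533}{16013727042}$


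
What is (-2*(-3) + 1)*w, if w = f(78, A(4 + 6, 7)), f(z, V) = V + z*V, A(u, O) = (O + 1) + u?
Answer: 9954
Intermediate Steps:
A(u, O) = 1 + O + u (A(u, O) = (1 + O) + u = 1 + O + u)
f(z, V) = V + V*z
w = 1422 (w = (1 + 7 + (4 + 6))*(1 + 78) = (1 + 7 + 10)*79 = 18*79 = 1422)
(-2*(-3) + 1)*w = (-2*(-3) + 1)*1422 = (6 + 1)*1422 = 7*1422 = 9954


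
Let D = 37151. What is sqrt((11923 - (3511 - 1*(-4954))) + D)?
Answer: sqrt(40609) ≈ 201.52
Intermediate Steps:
sqrt((11923 - (3511 - 1*(-4954))) + D) = sqrt((11923 - (3511 - 1*(-4954))) + 37151) = sqrt((11923 - (3511 + 4954)) + 37151) = sqrt((11923 - 1*8465) + 37151) = sqrt((11923 - 8465) + 37151) = sqrt(3458 + 37151) = sqrt(40609)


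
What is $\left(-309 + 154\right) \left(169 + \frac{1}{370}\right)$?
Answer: $- \frac{1938461}{74} \approx -26195.0$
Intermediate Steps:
$\left(-309 + 154\right) \left(169 + \frac{1}{370}\right) = - 155 \left(169 + \frac{1}{370}\right) = \left(-155\right) \frac{62531}{370} = - \frac{1938461}{74}$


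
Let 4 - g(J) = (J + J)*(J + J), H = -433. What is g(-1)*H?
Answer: 0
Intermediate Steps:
g(J) = 4 - 4*J² (g(J) = 4 - (J + J)*(J + J) = 4 - 2*J*2*J = 4 - 4*J²)
g(-1)*H = (4 - 4*(-1)²)*(-433) = (4 - 4*1)*(-433) = (4 - 4)*(-433) = 0*(-433) = 0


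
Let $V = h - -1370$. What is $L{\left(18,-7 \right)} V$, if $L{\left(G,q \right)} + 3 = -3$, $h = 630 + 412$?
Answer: $-14472$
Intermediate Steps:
$h = 1042$
$L{\left(G,q \right)} = -6$ ($L{\left(G,q \right)} = -3 - 3 = -6$)
$V = 2412$ ($V = 1042 - -1370 = 1042 + 1370 = 2412$)
$L{\left(18,-7 \right)} V = \left(-6\right) 2412 = -14472$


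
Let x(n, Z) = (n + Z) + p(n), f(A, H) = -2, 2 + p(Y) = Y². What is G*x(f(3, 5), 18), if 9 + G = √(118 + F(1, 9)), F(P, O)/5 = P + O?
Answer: -162 + 36*√42 ≈ 71.307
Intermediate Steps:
p(Y) = -2 + Y²
F(P, O) = 5*O + 5*P (F(P, O) = 5*(P + O) = 5*(O + P) = 5*O + 5*P)
x(n, Z) = -2 + Z + n + n² (x(n, Z) = (n + Z) + (-2 + n²) = (Z + n) + (-2 + n²) = -2 + Z + n + n²)
G = -9 + 2*√42 (G = -9 + √(118 + (5*9 + 5*1)) = -9 + √(118 + (45 + 5)) = -9 + √(118 + 50) = -9 + √168 = -9 + 2*√42 ≈ 3.9615)
G*x(f(3, 5), 18) = (-9 + 2*√42)*(-2 + 18 - 2 + (-2)²) = (-9 + 2*√42)*(-2 + 18 - 2 + 4) = (-9 + 2*√42)*18 = -162 + 36*√42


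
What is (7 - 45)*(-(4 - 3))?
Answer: 38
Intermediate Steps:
(7 - 45)*(-(4 - 3)) = -(-38) = -38*(-1) = 38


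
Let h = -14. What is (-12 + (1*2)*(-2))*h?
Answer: 224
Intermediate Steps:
(-12 + (1*2)*(-2))*h = (-12 + (1*2)*(-2))*(-14) = (-12 + 2*(-2))*(-14) = (-12 - 4)*(-14) = -16*(-14) = 224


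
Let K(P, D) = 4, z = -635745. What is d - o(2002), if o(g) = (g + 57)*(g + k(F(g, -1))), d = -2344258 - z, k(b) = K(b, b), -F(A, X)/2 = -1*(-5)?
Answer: -5838867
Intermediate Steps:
F(A, X) = -10 (F(A, X) = -(-2)*(-5) = -2*5 = -10)
k(b) = 4
d = -1708513 (d = -2344258 - 1*(-635745) = -2344258 + 635745 = -1708513)
o(g) = (4 + g)*(57 + g) (o(g) = (g + 57)*(g + 4) = (57 + g)*(4 + g) = (4 + g)*(57 + g))
d - o(2002) = -1708513 - (228 + 2002**2 + 61*2002) = -1708513 - (228 + 4008004 + 122122) = -1708513 - 1*4130354 = -1708513 - 4130354 = -5838867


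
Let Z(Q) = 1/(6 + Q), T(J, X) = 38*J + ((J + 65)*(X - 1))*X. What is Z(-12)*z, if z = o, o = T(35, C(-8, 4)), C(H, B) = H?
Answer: -4265/3 ≈ -1421.7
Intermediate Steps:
T(J, X) = 38*J + X*(-1 + X)*(65 + J) (T(J, X) = 38*J + ((65 + J)*(-1 + X))*X = 38*J + ((-1 + X)*(65 + J))*X = 38*J + X*(-1 + X)*(65 + J))
o = 8530 (o = -65*(-8) + 38*35 + 65*(-8)² + 35*(-8)² - 1*35*(-8) = 520 + 1330 + 65*64 + 35*64 + 280 = 520 + 1330 + 4160 + 2240 + 280 = 8530)
z = 8530
Z(-12)*z = 8530/(6 - 12) = 8530/(-6) = -⅙*8530 = -4265/3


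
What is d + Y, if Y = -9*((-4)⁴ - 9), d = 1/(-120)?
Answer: -266761/120 ≈ -2223.0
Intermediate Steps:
d = -1/120 ≈ -0.0083333
Y = -2223 (Y = -9*(256 - 9) = -9*247 = -2223)
d + Y = -1/120 - 2223 = -266761/120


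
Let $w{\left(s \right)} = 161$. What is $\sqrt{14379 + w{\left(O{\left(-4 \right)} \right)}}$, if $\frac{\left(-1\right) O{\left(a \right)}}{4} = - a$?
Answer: $2 \sqrt{3635} \approx 120.58$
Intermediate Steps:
$O{\left(a \right)} = 4 a$ ($O{\left(a \right)} = - 4 \left(- a\right) = 4 a$)
$\sqrt{14379 + w{\left(O{\left(-4 \right)} \right)}} = \sqrt{14379 + 161} = \sqrt{14540} = 2 \sqrt{3635}$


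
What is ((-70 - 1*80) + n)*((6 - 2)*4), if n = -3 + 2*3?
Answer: -2352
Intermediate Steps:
n = 3 (n = -3 + 6 = 3)
((-70 - 1*80) + n)*((6 - 2)*4) = ((-70 - 1*80) + 3)*((6 - 2)*4) = ((-70 - 80) + 3)*(4*4) = (-150 + 3)*16 = -147*16 = -2352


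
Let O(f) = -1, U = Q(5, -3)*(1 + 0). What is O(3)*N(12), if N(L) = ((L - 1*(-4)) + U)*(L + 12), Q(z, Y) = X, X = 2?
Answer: -432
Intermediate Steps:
Q(z, Y) = 2
U = 2 (U = 2*(1 + 0) = 2*1 = 2)
N(L) = (6 + L)*(12 + L) (N(L) = ((L - 1*(-4)) + 2)*(L + 12) = ((L + 4) + 2)*(12 + L) = ((4 + L) + 2)*(12 + L) = (6 + L)*(12 + L))
O(3)*N(12) = -(72 + 12² + 18*12) = -(72 + 144 + 216) = -1*432 = -432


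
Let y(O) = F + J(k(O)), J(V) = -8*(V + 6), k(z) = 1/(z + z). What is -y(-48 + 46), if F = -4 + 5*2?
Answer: 40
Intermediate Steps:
F = 6 (F = -4 + 10 = 6)
k(z) = 1/(2*z)
J(V) = -48 - 8*V (J(V) = -8*(6 + V) = -48 - 8*V)
y(O) = -42 - 4/O (y(O) = 6 + (-48 - 4/O) = -42 - 4/O)
-y(-48 + 46) = -(-42 - 4/(-48 + 46)) = -(-42 - 4/(-2)) = -(-42 - 4*(-½)) = -(-42 + 2) = -1*(-40) = 40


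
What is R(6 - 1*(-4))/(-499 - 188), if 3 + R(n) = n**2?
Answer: -97/687 ≈ -0.14119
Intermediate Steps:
R(n) = -3 + n**2
R(6 - 1*(-4))/(-499 - 188) = (-3 + (6 - 1*(-4))**2)/(-499 - 188) = (-3 + (6 + 4)**2)/(-687) = -(-3 + 10**2)/687 = -(-3 + 100)/687 = -1/687*97 = -97/687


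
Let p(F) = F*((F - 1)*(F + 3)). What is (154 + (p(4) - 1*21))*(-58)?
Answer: -12586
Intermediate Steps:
p(F) = F*(-1 + F)*(3 + F) (p(F) = F*((-1 + F)*(3 + F)) = F*(-1 + F)*(3 + F))
(154 + (p(4) - 1*21))*(-58) = (154 + (4*(-3 + 4² + 2*4) - 1*21))*(-58) = (154 + (4*(-3 + 16 + 8) - 21))*(-58) = (154 + (4*21 - 21))*(-58) = (154 + (84 - 21))*(-58) = (154 + 63)*(-58) = 217*(-58) = -12586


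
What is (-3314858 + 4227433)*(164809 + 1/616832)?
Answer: 92771886353594175/616832 ≈ 1.5040e+11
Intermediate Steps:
(-3314858 + 4227433)*(164809 + 1/616832) = 912575*(164809 + 1/616832) = 912575*(101659465089/616832) = 92771886353594175/616832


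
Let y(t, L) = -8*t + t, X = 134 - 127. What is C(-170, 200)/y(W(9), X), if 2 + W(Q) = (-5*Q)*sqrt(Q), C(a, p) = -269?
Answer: -269/959 ≈ -0.28050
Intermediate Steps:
X = 7
W(Q) = -2 - 5*Q**(3/2) (W(Q) = -2 + (-5*Q)*sqrt(Q) = -2 - 5*Q**(3/2))
y(t, L) = -7*t
C(-170, 200)/y(W(9), X) = -269*(-1/(7*(-2 - 5*9**(3/2)))) = -269*(-1/(7*(-2 - 5*27))) = -269*(-1/(7*(-2 - 135))) = -269/((-7*(-137))) = -269/959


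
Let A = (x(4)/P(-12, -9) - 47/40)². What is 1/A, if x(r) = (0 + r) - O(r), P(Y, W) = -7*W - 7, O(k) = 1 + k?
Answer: 19600/27889 ≈ 0.70279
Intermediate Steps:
P(Y, W) = -7 - 7*W
x(r) = -1 (x(r) = (0 + r) - (1 + r) = r + (-1 - r) = -1)
A = 27889/19600 (A = (-1/(-7 - 7*(-9)) - 47/40)² = (-1/(-7 + 63) - 47*1/40)² = (-1/56 - 47/40)² = (-167/140)² = 27889/19600 ≈ 1.4229)
1/A = 1/(27889/19600) = 19600/27889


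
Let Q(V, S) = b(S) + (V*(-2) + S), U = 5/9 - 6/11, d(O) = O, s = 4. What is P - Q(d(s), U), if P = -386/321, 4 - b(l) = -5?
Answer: -23438/10593 ≈ -2.2126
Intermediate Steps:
U = 1/99 (U = 5*(⅑) - 6*1/11 = 5/9 - 6/11 = 1/99 ≈ 0.010101)
b(l) = 9 (b(l) = 4 - 1*(-5) = 4 + 5 = 9)
P = -386/321 (P = -386*1/321 = -386/321 ≈ -1.2025)
Q(V, S) = 9 + S - 2*V (Q(V, S) = 9 + (V*(-2) + S) = 9 + (-2*V + S) = 9 + (S - 2*V) = 9 + S - 2*V)
P - Q(d(s), U) = -386/321 - (9 + 1/99 - 2*4) = -386/321 - (9 + 1/99 - 8) = -386/321 - 1*100/99 = -386/321 - 100/99 = -23438/10593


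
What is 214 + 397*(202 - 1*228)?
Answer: -10108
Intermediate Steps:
214 + 397*(202 - 1*228) = 214 + 397*(202 - 228) = 214 + 397*(-26) = 214 - 10322 = -10108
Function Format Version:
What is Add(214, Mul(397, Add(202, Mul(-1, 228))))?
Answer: -10108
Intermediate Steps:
Add(214, Mul(397, Add(202, Mul(-1, 228)))) = Add(214, Mul(397, Add(202, -228))) = Add(214, Mul(397, -26)) = Add(214, -10322) = -10108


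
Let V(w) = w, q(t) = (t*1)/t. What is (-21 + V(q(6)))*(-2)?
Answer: 40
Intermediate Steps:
q(t) = 1 (q(t) = t/t = 1)
(-21 + V(q(6)))*(-2) = (-21 + 1)*(-2) = -20*(-2) = 40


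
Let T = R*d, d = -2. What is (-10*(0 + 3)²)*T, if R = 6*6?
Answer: 6480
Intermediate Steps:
R = 36
T = -72 (T = 36*(-2) = -72)
(-10*(0 + 3)²)*T = -10*(0 + 3)²*(-72) = -10*3²*(-72) = -10*9*(-72) = -90*(-72) = 6480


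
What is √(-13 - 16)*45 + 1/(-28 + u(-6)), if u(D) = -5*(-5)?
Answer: -⅓ + 45*I*√29 ≈ -0.33333 + 242.33*I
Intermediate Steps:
u(D) = 25
√(-13 - 16)*45 + 1/(-28 + u(-6)) = √(-13 - 16)*45 + 1/(-28 + 25) = √(-29)*45 + 1/(-3) = (I*√29)*45 - ⅓ = 45*I*√29 - ⅓ = -⅓ + 45*I*√29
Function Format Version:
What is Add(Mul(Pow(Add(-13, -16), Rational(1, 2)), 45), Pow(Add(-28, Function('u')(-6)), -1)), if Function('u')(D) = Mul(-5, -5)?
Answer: Add(Rational(-1, 3), Mul(45, I, Pow(29, Rational(1, 2)))) ≈ Add(-0.33333, Mul(242.33, I))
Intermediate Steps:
Function('u')(D) = 25
Add(Mul(Pow(Add(-13, -16), Rational(1, 2)), 45), Pow(Add(-28, Function('u')(-6)), -1)) = Add(Mul(Pow(Add(-13, -16), Rational(1, 2)), 45), Pow(Add(-28, 25), -1)) = Add(Mul(Pow(-29, Rational(1, 2)), 45), Pow(-3, -1)) = Add(Mul(Mul(I, Pow(29, Rational(1, 2))), 45), Rational(-1, 3)) = Add(Mul(45, I, Pow(29, Rational(1, 2))), Rational(-1, 3)) = Add(Rational(-1, 3), Mul(45, I, Pow(29, Rational(1, 2))))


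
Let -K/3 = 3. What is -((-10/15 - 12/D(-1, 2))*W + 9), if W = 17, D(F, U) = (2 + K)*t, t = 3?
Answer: -155/21 ≈ -7.3810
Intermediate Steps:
K = -9 (K = -3*3 = -9)
D(F, U) = -21 (D(F, U) = (2 - 9)*3 = -7*3 = -21)
-((-10/15 - 12/D(-1, 2))*W + 9) = -((-10/15 - 12/(-21))*17 + 9) = -((-10*1/15 - 12*(-1/21))*17 + 9) = -((-⅔ + 4/7)*17 + 9) = -(-2/21*17 + 9) = -(-34/21 + 9) = -1*155/21 = -155/21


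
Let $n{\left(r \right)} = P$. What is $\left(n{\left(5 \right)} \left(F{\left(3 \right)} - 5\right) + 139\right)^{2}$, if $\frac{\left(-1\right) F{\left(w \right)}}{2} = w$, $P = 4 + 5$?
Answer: $1600$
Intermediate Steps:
$P = 9$
$F{\left(w \right)} = - 2 w$
$n{\left(r \right)} = 9$
$\left(n{\left(5 \right)} \left(F{\left(3 \right)} - 5\right) + 139\right)^{2} = \left(9 \left(\left(-2\right) 3 - 5\right) + 139\right)^{2} = \left(9 \left(-6 - 5\right) + 139\right)^{2} = \left(9 \left(-11\right) + 139\right)^{2} = \left(-99 + 139\right)^{2} = 40^{2} = 1600$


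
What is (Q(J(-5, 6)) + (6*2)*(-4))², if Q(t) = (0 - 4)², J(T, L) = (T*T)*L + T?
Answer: 1024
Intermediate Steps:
J(T, L) = T + L*T² (J(T, L) = T²*L + T = L*T² + T = T + L*T²)
Q(t) = 16 (Q(t) = (-4)² = 16)
(Q(J(-5, 6)) + (6*2)*(-4))² = (16 + (6*2)*(-4))² = (16 + 12*(-4))² = (16 - 48)² = (-32)² = 1024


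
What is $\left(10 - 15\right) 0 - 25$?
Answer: $-25$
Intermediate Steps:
$\left(10 - 15\right) 0 - 25 = \left(-5\right) 0 - 25 = 0 - 25 = -25$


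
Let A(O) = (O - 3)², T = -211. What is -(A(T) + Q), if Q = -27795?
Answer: -18001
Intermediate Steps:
A(O) = (-3 + O)²
-(A(T) + Q) = -((-3 - 211)² - 27795) = -((-214)² - 27795) = -(45796 - 27795) = -1*18001 = -18001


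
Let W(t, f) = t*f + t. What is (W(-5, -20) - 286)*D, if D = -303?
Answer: 57873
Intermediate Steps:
W(t, f) = t + f*t (W(t, f) = f*t + t = t + f*t)
(W(-5, -20) - 286)*D = (-5*(1 - 20) - 286)*(-303) = (-5*(-19) - 286)*(-303) = (95 - 286)*(-303) = -191*(-303) = 57873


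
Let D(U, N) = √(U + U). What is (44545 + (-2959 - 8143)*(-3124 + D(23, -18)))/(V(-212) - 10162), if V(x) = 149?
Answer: -1827747/527 + 11102*√46/10013 ≈ -3460.7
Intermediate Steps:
D(U, N) = √2*√U (D(U, N) = √(2*U) = √2*√U)
(44545 + (-2959 - 8143)*(-3124 + D(23, -18)))/(V(-212) - 10162) = (44545 + (-2959 - 8143)*(-3124 + √2*√23))/(149 - 10162) = (44545 - 11102*(-3124 + √46))/(-10013) = (44545 + (34682648 - 11102*√46))*(-1/10013) = (34727193 - 11102*√46)*(-1/10013) = -1827747/527 + 11102*√46/10013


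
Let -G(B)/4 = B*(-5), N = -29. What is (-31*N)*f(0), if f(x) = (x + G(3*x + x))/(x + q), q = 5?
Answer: 0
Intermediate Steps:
G(B) = 20*B (G(B) = -4*B*(-5) = -(-20)*B = 20*B)
f(x) = 81*x/(5 + x) (f(x) = (x + 20*(3*x + x))/(x + 5) = (x + 20*(4*x))/(5 + x) = (x + 80*x)/(5 + x) = (81*x)/(5 + x) = 81*x/(5 + x))
(-31*N)*f(0) = (-31*(-29))*(81*0/(5 + 0)) = 899*(81*0/5) = 899*(81*0*(1/5)) = 899*0 = 0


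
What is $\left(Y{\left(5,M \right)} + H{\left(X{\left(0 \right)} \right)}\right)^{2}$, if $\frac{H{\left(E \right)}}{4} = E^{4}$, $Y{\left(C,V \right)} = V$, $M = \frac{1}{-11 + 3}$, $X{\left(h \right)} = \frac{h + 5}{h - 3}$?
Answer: $\frac{396766561}{419904} \approx 944.9$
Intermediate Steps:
$X{\left(h \right)} = \frac{5 + h}{-3 + h}$
$M = - \frac{1}{8}$ ($M = \frac{1}{-8} = - \frac{1}{8} \approx -0.125$)
$H{\left(E \right)} = 4 E^{4}$
$\left(Y{\left(5,M \right)} + H{\left(X{\left(0 \right)} \right)}\right)^{2} = \left(- \frac{1}{8} + 4 \left(\frac{5 + 0}{-3 + 0}\right)^{4}\right)^{2} = \left(- \frac{1}{8} + 4 \left(\frac{1}{-3} \cdot 5\right)^{4}\right)^{2} = \left(- \frac{1}{8} + 4 \left(\left(- \frac{1}{3}\right) 5\right)^{4}\right)^{2} = \left(- \frac{1}{8} + 4 \left(- \frac{5}{3}\right)^{4}\right)^{2} = \left(- \frac{1}{8} + 4 \cdot \frac{625}{81}\right)^{2} = \left(- \frac{1}{8} + \frac{2500}{81}\right)^{2} = \left(\frac{19919}{648}\right)^{2} = \frac{396766561}{419904}$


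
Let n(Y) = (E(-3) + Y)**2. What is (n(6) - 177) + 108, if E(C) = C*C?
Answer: 156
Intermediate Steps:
E(C) = C**2
n(Y) = (9 + Y)**2 (n(Y) = ((-3)**2 + Y)**2 = (9 + Y)**2)
(n(6) - 177) + 108 = ((9 + 6)**2 - 177) + 108 = (15**2 - 177) + 108 = (225 - 177) + 108 = 48 + 108 = 156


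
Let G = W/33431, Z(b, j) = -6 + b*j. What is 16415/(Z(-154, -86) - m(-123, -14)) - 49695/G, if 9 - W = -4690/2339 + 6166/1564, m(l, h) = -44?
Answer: -8072211022745320949/34316238530 ≈ -2.3523e+8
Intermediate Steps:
W = 12918325/1829098 (W = 9 - (-4690/2339 + 6166/1564) = 9 - (-4690*1/2339 + 6166*(1/1564)) = 9 - (-4690/2339 + 3083/782) = 9 - 1*3543557/1829098 = 9 - 3543557/1829098 = 12918325/1829098 ≈ 7.0627)
G = 12918325/61148575238 (G = (12918325/1829098)/33431 = (12918325/1829098)*(1/33431) = 12918325/61148575238 ≈ 0.00021126)
16415/(Z(-154, -86) - m(-123, -14)) - 49695/G = 16415/((-6 - 154*(-86)) - 1*(-44)) - 49695/12918325/61148575238 = 16415/((-6 + 13244) + 44) - 49695*61148575238/12918325 = 16415/(13238 + 44) - 607755689290482/2583665 = 16415/13282 - 607755689290482/2583665 = -8072211022745320949/34316238530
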